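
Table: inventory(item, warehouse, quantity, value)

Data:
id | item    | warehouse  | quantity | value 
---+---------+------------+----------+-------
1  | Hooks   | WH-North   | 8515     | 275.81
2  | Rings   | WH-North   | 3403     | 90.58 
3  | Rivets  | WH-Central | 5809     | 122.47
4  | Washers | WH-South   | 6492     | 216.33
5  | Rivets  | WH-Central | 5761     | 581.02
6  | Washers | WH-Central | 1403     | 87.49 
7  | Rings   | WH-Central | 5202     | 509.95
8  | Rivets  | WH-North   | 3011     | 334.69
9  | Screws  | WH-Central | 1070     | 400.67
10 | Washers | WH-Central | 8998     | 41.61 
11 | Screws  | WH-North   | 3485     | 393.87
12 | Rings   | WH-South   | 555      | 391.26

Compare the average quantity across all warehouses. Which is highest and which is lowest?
SELECT warehouse, AVG(quantity)
FROM inventory
GROUP BY warehouse
ORDER BY AVG(quantity)

All groups:
  WH-South: 3523.50
  WH-North: 4603.50
  WH-Central: 4707.17

Highest: WH-Central (4707.17)
Lowest: WH-South (3523.50)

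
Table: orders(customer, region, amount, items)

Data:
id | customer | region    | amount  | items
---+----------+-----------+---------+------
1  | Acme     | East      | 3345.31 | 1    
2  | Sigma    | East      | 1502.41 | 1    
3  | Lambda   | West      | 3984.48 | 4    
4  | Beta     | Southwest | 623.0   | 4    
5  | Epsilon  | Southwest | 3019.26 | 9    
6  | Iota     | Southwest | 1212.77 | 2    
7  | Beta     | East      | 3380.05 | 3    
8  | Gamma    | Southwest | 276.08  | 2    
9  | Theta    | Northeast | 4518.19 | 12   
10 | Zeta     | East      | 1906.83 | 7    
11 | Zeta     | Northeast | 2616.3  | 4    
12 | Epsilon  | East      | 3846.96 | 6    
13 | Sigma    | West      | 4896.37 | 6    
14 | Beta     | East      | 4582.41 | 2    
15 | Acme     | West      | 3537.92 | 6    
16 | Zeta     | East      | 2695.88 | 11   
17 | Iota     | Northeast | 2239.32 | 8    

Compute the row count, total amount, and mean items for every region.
SELECT region,
       COUNT(*) as cnt,
       SUM(amount) as total_amount,
       AVG(items) as avg_items
FROM orders
GROUP BY region

Result:
  East: 7 records, 21259.85 total amount, 4.43 avg items
  Northeast: 3 records, 9373.81 total amount, 8.00 avg items
  Southwest: 4 records, 5131.11 total amount, 4.25 avg items
  West: 3 records, 12418.77 total amount, 5.33 avg items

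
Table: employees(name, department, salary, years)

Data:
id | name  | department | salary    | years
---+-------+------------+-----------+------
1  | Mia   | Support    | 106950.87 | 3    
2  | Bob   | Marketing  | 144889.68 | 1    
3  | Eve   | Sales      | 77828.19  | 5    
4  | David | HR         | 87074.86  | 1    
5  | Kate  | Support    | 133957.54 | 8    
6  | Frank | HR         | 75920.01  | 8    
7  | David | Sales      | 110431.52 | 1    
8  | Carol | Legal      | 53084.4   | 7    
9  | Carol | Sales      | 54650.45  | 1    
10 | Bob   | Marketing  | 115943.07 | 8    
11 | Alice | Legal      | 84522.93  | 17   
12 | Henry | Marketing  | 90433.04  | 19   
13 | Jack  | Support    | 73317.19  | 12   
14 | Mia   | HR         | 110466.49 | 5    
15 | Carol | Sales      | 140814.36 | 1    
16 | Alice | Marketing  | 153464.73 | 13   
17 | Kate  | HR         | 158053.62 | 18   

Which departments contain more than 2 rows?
SELECT department, COUNT(*) as cnt
FROM employees
GROUP BY department
HAVING COUNT(*) > 2

Result:
  HR: 4
  Marketing: 4
  Sales: 4
  Support: 3

Note: HAVING filters groups after aggregation, WHERE filters rows before.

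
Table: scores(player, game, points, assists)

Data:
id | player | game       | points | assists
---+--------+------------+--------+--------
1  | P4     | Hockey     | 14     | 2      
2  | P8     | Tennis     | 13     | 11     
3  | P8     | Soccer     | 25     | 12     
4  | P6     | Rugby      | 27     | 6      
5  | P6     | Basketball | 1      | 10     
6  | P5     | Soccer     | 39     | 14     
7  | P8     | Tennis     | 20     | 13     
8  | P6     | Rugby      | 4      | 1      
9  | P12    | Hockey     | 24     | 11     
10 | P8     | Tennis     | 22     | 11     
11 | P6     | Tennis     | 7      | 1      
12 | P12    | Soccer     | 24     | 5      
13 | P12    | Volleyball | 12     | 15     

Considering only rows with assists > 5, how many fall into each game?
SELECT game, COUNT(*)
FROM scores
WHERE assists > 5
GROUP BY game

Note: WHERE filters rows before grouping.

Result:
  Basketball: 1
  Hockey: 1
  Rugby: 1
  Soccer: 2
  Tennis: 3
  Volleyball: 1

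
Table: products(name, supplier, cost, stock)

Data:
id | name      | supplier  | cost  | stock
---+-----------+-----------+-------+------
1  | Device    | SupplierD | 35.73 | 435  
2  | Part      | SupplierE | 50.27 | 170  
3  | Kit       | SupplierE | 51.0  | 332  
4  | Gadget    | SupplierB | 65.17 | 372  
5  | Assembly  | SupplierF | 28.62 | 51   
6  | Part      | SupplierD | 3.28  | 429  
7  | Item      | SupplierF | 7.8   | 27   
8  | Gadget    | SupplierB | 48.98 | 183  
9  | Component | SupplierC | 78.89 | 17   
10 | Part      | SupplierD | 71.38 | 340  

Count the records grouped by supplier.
SELECT supplier, COUNT(*) as count
FROM products
GROUP BY supplier

Result:
  SupplierB: 2
  SupplierC: 1
  SupplierD: 3
  SupplierE: 2
  SupplierF: 2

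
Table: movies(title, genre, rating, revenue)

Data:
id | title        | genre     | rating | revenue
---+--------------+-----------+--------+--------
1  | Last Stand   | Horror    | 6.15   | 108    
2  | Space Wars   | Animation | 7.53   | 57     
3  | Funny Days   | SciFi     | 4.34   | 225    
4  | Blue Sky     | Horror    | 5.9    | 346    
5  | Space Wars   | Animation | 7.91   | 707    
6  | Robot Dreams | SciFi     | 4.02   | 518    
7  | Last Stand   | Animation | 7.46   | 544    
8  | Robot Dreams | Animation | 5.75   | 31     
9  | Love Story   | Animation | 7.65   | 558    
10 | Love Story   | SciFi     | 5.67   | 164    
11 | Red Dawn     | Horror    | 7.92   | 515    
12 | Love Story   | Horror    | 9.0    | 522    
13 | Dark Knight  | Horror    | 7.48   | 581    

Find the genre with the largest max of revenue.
SELECT genre, MAX(revenue) as val
FROM movies
GROUP BY genre
ORDER BY val DESC
LIMIT 1

Result: Animation with max(revenue) = 707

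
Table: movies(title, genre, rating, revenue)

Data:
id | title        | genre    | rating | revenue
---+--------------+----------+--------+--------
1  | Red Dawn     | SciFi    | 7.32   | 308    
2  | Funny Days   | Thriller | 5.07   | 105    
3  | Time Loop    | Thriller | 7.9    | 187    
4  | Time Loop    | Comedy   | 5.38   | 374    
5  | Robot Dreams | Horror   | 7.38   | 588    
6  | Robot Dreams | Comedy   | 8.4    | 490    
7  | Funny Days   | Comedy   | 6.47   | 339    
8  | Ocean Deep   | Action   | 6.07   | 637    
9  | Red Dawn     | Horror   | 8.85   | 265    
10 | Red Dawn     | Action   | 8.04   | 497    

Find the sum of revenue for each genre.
SELECT genre, SUM(revenue) as result
FROM movies
GROUP BY genre

Result:
  Action: 1134
  Comedy: 1203
  Horror: 853
  SciFi: 308
  Thriller: 292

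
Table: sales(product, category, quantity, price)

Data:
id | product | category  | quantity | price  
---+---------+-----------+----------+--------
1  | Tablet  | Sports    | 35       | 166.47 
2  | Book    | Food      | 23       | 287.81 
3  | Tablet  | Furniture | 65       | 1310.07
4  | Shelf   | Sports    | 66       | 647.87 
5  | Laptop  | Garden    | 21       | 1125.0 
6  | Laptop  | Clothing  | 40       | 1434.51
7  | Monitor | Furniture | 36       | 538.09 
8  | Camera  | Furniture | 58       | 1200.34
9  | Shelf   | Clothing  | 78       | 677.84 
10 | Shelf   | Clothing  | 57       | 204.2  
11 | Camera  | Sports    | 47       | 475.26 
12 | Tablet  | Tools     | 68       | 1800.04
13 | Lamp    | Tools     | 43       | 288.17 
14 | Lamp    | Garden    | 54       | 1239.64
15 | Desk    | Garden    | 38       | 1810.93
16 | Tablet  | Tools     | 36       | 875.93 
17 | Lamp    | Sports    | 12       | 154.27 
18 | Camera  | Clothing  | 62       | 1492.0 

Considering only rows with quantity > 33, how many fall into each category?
SELECT category, COUNT(*)
FROM sales
WHERE quantity > 33
GROUP BY category

Note: WHERE filters rows before grouping.

Result:
  Clothing: 4
  Furniture: 3
  Garden: 2
  Sports: 3
  Tools: 3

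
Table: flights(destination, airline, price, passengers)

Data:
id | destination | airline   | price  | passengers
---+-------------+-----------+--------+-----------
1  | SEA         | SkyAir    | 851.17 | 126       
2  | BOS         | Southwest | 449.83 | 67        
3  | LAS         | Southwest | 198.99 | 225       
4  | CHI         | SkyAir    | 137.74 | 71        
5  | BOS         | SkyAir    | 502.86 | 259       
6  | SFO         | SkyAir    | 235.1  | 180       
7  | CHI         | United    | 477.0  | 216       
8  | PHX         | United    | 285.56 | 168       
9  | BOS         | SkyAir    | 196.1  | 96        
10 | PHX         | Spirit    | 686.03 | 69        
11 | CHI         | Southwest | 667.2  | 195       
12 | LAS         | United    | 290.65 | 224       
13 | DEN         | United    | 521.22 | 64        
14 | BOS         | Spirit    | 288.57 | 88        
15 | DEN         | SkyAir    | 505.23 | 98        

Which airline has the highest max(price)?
SELECT airline, MAX(price) as val
FROM flights
GROUP BY airline
ORDER BY val DESC
LIMIT 1

Result: SkyAir with max(price) = 851.17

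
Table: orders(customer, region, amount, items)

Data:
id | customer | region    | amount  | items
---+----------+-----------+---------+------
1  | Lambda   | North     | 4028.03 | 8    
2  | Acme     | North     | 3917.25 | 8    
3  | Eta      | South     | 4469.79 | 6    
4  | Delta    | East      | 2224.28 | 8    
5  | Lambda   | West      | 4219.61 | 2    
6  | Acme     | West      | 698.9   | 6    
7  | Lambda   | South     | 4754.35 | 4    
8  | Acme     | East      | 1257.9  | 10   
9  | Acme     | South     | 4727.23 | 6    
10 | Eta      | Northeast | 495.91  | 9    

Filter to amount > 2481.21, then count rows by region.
SELECT region, COUNT(*)
FROM orders
WHERE amount > 2481.21
GROUP BY region

Note: WHERE filters rows before grouping.

Result:
  North: 2
  South: 3
  West: 1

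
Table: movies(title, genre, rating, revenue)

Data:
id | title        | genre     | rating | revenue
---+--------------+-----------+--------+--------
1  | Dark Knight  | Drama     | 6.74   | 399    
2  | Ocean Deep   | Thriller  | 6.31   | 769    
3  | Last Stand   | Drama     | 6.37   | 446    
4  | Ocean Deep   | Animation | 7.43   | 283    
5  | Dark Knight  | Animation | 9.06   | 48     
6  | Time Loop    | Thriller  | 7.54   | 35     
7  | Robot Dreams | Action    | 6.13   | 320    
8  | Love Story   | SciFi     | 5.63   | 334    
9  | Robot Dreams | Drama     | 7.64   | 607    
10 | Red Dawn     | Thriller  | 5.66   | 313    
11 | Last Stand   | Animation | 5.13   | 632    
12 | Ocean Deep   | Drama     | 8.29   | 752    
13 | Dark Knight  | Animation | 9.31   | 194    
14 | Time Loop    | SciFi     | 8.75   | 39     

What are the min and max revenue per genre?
SELECT genre, MIN(revenue), MAX(revenue)
FROM movies
GROUP BY genre

Result:
  Action: min=320, max=320
  Animation: min=48, max=632
  Drama: min=399, max=752
  SciFi: min=39, max=334
  Thriller: min=35, max=769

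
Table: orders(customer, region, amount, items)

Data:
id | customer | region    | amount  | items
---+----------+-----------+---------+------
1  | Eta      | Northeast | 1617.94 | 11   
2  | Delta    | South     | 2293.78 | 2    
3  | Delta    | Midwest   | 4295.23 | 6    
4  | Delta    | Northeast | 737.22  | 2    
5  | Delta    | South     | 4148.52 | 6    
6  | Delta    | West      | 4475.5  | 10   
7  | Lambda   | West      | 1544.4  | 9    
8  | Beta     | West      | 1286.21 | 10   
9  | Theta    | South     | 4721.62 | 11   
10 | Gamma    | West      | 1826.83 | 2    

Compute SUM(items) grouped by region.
SELECT region, SUM(items) as result
FROM orders
GROUP BY region

Result:
  Midwest: 6
  Northeast: 13
  South: 19
  West: 31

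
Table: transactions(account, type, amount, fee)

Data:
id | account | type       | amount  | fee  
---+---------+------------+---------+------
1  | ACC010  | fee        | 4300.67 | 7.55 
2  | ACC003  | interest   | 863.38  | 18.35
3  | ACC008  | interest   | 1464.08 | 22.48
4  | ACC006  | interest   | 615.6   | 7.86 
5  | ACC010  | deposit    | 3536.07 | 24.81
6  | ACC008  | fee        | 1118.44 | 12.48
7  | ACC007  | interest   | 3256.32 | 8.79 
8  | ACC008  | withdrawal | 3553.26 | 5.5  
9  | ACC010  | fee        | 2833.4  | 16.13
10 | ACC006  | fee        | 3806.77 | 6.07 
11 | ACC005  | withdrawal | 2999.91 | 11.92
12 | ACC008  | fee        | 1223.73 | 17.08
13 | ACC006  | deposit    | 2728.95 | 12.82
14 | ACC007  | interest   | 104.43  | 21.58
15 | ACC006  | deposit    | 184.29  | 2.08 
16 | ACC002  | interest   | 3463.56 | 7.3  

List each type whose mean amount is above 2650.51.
SELECT type, AVG(amount)
FROM transactions
GROUP BY type
HAVING AVG(amount) > 2650.51

Result:
  fee: avg=2656.60
  withdrawal: avg=3276.59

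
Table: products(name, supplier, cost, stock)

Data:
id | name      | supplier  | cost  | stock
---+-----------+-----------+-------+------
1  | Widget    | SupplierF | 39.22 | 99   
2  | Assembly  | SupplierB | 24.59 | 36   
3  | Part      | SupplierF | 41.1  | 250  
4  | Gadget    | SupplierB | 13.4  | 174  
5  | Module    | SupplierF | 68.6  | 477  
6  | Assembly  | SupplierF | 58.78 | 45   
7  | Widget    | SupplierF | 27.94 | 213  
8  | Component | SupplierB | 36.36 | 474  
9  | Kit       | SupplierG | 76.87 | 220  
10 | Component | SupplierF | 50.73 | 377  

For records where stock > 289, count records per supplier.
SELECT supplier, COUNT(*)
FROM products
WHERE stock > 289
GROUP BY supplier

Note: WHERE filters rows before grouping.

Result:
  SupplierB: 1
  SupplierF: 2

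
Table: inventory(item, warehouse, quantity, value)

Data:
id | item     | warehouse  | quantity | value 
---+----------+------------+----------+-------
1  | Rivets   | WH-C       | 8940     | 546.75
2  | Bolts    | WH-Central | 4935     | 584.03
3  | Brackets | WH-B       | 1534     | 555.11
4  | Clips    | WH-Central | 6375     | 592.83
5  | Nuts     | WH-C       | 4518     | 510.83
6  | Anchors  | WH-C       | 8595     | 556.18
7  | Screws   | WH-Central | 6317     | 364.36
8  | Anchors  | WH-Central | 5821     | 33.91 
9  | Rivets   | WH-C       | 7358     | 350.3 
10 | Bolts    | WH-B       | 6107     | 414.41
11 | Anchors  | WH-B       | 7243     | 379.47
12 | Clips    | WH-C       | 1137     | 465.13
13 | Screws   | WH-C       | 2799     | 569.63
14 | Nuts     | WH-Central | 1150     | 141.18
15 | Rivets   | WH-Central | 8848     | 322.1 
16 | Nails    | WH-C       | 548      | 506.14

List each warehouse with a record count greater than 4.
SELECT warehouse, COUNT(*) as cnt
FROM inventory
GROUP BY warehouse
HAVING COUNT(*) > 4

Result:
  WH-C: 7
  WH-Central: 6

Note: HAVING filters groups after aggregation, WHERE filters rows before.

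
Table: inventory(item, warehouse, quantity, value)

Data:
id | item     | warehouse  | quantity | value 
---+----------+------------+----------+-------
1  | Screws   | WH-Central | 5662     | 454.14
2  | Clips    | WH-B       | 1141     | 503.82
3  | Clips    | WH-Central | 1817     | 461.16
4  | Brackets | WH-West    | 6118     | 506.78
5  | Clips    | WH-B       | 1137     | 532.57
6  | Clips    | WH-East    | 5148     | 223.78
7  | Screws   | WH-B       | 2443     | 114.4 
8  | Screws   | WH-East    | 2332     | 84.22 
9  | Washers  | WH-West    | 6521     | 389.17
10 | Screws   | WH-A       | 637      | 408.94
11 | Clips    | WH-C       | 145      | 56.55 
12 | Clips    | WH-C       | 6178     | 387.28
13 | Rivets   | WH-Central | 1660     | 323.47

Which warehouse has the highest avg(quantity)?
SELECT warehouse, AVG(quantity) as val
FROM inventory
GROUP BY warehouse
ORDER BY val DESC
LIMIT 1

Result: WH-West with avg(quantity) = 6319.50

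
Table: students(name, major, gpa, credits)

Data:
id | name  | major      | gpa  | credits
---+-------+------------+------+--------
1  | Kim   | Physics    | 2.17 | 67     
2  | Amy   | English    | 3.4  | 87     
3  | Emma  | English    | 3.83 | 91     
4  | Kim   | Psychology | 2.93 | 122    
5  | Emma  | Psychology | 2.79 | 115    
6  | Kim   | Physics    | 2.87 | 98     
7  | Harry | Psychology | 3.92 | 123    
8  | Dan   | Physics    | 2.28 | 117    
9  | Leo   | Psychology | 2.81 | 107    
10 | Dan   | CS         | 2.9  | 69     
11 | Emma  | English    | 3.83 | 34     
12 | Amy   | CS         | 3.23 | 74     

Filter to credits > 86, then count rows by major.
SELECT major, COUNT(*)
FROM students
WHERE credits > 86
GROUP BY major

Note: WHERE filters rows before grouping.

Result:
  English: 2
  Physics: 2
  Psychology: 4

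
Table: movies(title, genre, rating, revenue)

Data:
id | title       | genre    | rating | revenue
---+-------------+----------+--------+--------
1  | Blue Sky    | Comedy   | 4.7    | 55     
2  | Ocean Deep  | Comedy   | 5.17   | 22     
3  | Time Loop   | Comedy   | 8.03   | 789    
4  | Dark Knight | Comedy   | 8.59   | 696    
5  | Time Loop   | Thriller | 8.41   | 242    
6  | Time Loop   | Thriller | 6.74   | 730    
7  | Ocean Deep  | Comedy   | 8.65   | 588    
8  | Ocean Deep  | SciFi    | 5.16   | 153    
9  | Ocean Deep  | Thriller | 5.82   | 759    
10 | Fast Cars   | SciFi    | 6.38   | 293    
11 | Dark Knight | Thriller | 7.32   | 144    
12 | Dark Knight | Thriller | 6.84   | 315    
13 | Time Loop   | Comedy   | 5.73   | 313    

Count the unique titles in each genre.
SELECT genre, COUNT(DISTINCT title)
FROM movies
GROUP BY genre

Result:
  Comedy: 4 distinct
  SciFi: 2 distinct
  Thriller: 3 distinct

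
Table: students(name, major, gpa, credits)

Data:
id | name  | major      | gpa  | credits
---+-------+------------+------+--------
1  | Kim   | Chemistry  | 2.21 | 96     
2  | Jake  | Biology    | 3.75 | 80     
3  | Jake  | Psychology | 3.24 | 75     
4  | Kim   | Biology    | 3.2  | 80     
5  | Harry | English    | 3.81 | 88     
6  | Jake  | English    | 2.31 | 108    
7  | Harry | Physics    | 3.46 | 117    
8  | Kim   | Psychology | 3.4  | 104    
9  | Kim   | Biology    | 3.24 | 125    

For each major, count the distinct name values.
SELECT major, COUNT(DISTINCT name)
FROM students
GROUP BY major

Result:
  Biology: 2 distinct
  Chemistry: 1 distinct
  English: 2 distinct
  Physics: 1 distinct
  Psychology: 2 distinct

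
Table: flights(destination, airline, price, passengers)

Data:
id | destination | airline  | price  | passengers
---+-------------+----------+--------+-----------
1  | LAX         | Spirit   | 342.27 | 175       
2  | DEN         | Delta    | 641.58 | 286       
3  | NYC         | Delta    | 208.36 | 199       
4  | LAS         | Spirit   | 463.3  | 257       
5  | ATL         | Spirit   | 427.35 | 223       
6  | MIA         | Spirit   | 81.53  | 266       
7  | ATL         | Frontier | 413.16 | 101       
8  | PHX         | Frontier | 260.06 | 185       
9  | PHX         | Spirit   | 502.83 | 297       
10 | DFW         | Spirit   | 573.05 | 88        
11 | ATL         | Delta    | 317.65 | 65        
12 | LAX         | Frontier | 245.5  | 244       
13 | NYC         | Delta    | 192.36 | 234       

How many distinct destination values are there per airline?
SELECT airline, COUNT(DISTINCT destination)
FROM flights
GROUP BY airline

Result:
  Delta: 3 distinct
  Frontier: 3 distinct
  Spirit: 6 distinct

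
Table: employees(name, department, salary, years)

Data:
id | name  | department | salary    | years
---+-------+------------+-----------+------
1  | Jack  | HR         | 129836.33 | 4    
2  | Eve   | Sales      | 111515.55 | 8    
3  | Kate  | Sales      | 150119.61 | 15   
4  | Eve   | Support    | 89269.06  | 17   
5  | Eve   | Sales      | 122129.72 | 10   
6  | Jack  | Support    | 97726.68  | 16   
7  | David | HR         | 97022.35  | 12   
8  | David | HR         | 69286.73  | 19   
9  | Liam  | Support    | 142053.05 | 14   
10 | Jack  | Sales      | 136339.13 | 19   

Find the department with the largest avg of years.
SELECT department, AVG(years) as val
FROM employees
GROUP BY department
ORDER BY val DESC
LIMIT 1

Result: Support with avg(years) = 15.67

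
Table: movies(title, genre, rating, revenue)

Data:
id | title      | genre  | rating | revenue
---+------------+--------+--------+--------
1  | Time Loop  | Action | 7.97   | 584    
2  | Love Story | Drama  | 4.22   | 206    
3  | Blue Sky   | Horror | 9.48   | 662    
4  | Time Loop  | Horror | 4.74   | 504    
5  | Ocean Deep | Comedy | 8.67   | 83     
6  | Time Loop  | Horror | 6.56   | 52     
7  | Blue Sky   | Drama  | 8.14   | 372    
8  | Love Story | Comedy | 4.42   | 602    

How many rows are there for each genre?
SELECT genre, COUNT(*) as count
FROM movies
GROUP BY genre

Result:
  Action: 1
  Comedy: 2
  Drama: 2
  Horror: 3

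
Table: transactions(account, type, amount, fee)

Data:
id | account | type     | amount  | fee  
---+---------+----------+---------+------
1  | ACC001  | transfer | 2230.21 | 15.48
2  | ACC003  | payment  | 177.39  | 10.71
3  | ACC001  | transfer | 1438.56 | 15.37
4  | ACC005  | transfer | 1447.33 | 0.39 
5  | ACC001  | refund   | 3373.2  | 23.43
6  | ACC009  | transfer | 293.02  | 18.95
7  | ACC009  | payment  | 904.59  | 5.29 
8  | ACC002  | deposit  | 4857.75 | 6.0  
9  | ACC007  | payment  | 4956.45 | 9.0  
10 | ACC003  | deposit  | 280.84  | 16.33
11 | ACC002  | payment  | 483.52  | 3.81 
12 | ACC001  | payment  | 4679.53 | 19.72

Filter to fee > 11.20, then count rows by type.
SELECT type, COUNT(*)
FROM transactions
WHERE fee > 11.20
GROUP BY type

Note: WHERE filters rows before grouping.

Result:
  deposit: 1
  payment: 1
  refund: 1
  transfer: 3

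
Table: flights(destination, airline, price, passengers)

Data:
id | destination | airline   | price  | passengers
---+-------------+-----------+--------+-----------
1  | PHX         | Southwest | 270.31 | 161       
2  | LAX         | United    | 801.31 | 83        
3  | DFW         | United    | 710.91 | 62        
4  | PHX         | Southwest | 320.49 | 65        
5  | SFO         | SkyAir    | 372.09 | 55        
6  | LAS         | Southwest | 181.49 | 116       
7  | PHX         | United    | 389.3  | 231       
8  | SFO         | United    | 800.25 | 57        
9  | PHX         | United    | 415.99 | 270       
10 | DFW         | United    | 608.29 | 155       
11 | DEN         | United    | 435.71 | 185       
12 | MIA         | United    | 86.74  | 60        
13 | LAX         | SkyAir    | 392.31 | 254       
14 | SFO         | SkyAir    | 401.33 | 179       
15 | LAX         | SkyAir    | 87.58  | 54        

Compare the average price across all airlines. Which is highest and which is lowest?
SELECT airline, AVG(price)
FROM flights
GROUP BY airline
ORDER BY AVG(price)

All groups:
  Southwest: 257.43
  SkyAir: 313.33
  United: 531.06

Highest: United (531.06)
Lowest: Southwest (257.43)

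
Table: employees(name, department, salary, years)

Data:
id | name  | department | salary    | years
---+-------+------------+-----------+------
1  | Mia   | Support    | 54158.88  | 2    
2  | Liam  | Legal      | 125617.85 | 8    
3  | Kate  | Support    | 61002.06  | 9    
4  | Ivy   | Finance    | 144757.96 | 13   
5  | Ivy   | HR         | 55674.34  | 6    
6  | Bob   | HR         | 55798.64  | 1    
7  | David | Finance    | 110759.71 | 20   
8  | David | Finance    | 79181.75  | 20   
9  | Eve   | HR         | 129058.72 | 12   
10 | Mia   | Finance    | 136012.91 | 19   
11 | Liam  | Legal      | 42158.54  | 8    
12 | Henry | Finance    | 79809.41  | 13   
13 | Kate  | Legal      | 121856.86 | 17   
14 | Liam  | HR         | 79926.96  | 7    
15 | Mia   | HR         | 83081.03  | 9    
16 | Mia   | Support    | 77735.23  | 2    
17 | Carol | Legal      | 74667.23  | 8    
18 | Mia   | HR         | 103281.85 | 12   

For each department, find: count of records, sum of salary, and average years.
SELECT department,
       COUNT(*) as cnt,
       SUM(salary) as total_salary,
       AVG(years) as avg_years
FROM employees
GROUP BY department

Result:
  Finance: 5 records, 550521.74 total salary, 17.00 avg years
  HR: 6 records, 506821.54 total salary, 7.83 avg years
  Legal: 4 records, 364300.48 total salary, 10.25 avg years
  Support: 3 records, 192896.17 total salary, 4.33 avg years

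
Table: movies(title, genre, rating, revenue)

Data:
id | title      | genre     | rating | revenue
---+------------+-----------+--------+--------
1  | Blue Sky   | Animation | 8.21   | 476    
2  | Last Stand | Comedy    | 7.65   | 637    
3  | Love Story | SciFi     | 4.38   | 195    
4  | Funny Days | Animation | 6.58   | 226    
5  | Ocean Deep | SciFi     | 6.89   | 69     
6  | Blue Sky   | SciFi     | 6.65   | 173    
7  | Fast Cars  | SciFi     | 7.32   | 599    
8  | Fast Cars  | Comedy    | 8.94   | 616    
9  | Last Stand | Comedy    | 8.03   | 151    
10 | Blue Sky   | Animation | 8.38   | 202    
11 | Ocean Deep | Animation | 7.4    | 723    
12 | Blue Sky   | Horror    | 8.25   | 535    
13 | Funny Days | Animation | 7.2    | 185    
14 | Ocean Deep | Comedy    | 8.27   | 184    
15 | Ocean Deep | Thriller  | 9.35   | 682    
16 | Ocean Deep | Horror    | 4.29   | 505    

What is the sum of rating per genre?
SELECT genre, SUM(rating) as result
FROM movies
GROUP BY genre

Result:
  Animation: 37.77
  Comedy: 32.89
  Horror: 12.54
  SciFi: 25.24
  Thriller: 9.35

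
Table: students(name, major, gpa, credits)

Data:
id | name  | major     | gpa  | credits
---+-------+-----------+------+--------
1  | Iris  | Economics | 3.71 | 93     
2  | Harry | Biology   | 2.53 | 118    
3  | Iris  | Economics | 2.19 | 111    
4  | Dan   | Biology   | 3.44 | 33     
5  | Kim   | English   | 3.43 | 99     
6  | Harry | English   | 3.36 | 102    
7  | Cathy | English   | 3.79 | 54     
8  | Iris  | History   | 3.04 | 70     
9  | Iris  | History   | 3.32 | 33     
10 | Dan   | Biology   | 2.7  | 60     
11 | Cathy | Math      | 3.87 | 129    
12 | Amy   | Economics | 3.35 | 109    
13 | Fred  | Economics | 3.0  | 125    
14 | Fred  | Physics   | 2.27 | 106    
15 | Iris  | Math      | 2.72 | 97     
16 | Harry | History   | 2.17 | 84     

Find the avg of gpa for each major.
SELECT major, AVG(gpa) as result
FROM students
GROUP BY major

Result:
  Biology: 2.89
  Economics: 3.06
  English: 3.53
  History: 2.84
  Math: 3.30
  Physics: 2.27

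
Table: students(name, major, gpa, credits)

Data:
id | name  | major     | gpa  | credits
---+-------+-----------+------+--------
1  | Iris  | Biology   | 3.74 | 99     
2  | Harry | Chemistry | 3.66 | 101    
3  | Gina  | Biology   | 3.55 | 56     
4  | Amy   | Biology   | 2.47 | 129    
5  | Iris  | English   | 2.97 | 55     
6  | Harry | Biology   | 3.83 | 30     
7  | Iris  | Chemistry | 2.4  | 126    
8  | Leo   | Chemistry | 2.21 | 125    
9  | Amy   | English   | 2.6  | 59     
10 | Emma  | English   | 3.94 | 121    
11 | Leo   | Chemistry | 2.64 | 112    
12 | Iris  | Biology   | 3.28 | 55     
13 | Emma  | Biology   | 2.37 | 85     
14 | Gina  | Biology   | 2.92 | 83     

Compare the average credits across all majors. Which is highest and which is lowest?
SELECT major, AVG(credits)
FROM students
GROUP BY major
ORDER BY AVG(credits)

All groups:
  Biology: 76.71
  English: 78.33
  Chemistry: 116.00

Highest: Chemistry (116.00)
Lowest: Biology (76.71)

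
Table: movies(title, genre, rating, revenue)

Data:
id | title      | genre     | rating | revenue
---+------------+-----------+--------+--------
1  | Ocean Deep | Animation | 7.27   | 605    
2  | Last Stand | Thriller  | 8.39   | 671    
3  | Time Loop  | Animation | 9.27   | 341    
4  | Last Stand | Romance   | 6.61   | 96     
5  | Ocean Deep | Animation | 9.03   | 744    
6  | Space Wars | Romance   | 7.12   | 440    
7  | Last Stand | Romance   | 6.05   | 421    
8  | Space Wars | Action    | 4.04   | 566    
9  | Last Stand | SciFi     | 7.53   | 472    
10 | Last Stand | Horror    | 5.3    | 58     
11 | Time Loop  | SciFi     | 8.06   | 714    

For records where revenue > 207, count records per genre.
SELECT genre, COUNT(*)
FROM movies
WHERE revenue > 207
GROUP BY genre

Note: WHERE filters rows before grouping.

Result:
  Action: 1
  Animation: 3
  Romance: 2
  SciFi: 2
  Thriller: 1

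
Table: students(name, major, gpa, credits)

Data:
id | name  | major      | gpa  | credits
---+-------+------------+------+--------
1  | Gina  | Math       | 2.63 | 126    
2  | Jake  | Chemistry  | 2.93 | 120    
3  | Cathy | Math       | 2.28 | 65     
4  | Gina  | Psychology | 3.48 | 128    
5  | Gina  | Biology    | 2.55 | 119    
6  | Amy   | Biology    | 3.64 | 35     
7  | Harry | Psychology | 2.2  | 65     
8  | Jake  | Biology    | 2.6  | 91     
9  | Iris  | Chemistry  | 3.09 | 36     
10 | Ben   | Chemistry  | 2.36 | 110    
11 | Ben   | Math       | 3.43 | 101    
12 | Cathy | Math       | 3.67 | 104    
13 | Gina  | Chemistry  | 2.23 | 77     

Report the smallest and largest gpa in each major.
SELECT major, MIN(gpa), MAX(gpa)
FROM students
GROUP BY major

Result:
  Biology: min=2.55, max=3.64
  Chemistry: min=2.23, max=3.09
  Math: min=2.28, max=3.67
  Psychology: min=2.20, max=3.48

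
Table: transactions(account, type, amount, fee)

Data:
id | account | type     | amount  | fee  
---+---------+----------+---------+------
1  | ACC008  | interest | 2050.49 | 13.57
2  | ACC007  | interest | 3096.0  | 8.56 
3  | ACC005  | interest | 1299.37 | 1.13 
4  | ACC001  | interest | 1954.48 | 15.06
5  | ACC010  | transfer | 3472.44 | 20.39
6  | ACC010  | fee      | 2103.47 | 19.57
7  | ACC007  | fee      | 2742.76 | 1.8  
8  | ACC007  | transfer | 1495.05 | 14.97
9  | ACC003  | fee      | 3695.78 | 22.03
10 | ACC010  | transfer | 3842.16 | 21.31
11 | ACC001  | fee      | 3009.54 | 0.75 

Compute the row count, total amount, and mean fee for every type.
SELECT type,
       COUNT(*) as cnt,
       SUM(amount) as total_amount,
       AVG(fee) as avg_fee
FROM transactions
GROUP BY type

Result:
  fee: 4 records, 11551.55 total amount, 11.04 avg fee
  interest: 4 records, 8400.34 total amount, 9.58 avg fee
  transfer: 3 records, 8809.65 total amount, 18.89 avg fee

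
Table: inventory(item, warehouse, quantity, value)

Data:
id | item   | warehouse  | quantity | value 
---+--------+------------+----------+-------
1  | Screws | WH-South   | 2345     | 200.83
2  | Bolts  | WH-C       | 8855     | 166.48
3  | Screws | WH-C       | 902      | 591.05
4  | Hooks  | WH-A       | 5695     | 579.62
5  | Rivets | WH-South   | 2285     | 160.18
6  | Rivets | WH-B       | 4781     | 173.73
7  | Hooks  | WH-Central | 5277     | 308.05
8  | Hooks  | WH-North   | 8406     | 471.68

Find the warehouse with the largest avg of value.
SELECT warehouse, AVG(value) as val
FROM inventory
GROUP BY warehouse
ORDER BY val DESC
LIMIT 1

Result: WH-A with avg(value) = 579.62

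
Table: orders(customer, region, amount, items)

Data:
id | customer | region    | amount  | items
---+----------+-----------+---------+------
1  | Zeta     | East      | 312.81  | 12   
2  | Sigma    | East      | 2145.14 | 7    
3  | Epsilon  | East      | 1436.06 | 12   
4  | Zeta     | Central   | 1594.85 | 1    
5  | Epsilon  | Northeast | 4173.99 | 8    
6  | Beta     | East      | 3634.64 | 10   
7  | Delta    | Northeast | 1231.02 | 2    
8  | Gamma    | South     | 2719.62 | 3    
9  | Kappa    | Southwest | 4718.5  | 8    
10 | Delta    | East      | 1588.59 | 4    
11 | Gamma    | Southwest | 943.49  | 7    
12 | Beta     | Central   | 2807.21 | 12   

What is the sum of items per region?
SELECT region, SUM(items) as result
FROM orders
GROUP BY region

Result:
  Central: 13
  East: 45
  Northeast: 10
  South: 3
  Southwest: 15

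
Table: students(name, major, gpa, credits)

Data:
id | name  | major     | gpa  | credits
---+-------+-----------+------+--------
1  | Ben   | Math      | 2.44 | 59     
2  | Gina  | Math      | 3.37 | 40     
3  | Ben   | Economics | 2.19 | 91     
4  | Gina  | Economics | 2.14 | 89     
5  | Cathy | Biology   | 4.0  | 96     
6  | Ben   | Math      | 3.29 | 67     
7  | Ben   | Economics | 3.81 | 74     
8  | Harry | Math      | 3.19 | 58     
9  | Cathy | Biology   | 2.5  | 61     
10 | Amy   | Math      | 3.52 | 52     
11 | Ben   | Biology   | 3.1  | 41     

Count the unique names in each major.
SELECT major, COUNT(DISTINCT name)
FROM students
GROUP BY major

Result:
  Biology: 2 distinct
  Economics: 2 distinct
  Math: 4 distinct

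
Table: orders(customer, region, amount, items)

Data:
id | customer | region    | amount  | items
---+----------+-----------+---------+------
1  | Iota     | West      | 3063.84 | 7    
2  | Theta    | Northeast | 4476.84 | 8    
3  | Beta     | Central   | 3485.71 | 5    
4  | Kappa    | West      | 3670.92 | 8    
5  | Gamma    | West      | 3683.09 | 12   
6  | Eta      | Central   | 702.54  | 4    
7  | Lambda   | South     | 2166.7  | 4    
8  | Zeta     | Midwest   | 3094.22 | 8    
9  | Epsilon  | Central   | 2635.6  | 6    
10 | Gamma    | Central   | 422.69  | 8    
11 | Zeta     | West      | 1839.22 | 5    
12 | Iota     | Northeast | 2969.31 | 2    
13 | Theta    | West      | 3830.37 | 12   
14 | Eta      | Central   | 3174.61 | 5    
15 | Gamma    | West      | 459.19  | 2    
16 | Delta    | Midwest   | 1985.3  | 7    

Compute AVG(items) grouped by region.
SELECT region, AVG(items) as result
FROM orders
GROUP BY region

Result:
  Central: 5.60
  Midwest: 7.50
  Northeast: 5.00
  South: 4.00
  West: 7.67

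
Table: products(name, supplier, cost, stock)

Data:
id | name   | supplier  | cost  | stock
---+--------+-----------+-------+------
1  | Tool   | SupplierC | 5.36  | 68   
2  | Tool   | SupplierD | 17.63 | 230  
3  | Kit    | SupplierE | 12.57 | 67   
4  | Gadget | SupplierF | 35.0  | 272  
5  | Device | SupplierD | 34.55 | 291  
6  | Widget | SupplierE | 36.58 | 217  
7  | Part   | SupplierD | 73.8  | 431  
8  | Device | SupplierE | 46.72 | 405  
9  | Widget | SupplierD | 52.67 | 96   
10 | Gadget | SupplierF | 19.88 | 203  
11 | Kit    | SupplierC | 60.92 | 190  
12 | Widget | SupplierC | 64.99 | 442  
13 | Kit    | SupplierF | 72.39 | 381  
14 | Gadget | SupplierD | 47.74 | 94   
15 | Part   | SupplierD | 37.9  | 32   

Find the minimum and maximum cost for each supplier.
SELECT supplier, MIN(cost), MAX(cost)
FROM products
GROUP BY supplier

Result:
  SupplierC: min=5.36, max=64.99
  SupplierD: min=17.63, max=73.80
  SupplierE: min=12.57, max=46.72
  SupplierF: min=19.88, max=72.39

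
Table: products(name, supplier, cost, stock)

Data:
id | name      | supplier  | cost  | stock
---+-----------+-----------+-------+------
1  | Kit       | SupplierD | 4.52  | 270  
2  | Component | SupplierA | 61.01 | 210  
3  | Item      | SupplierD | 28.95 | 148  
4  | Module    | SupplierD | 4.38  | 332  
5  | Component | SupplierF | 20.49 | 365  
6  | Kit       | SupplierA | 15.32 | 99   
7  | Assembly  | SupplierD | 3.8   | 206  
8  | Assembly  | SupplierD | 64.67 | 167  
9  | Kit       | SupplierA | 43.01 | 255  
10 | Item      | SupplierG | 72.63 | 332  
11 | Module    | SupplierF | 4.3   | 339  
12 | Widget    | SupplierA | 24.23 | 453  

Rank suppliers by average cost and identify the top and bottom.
SELECT supplier, AVG(cost)
FROM products
GROUP BY supplier
ORDER BY AVG(cost)

All groups:
  SupplierF: 12.40
  SupplierD: 21.26
  SupplierA: 35.89
  SupplierG: 72.63

Highest: SupplierG (72.63)
Lowest: SupplierF (12.40)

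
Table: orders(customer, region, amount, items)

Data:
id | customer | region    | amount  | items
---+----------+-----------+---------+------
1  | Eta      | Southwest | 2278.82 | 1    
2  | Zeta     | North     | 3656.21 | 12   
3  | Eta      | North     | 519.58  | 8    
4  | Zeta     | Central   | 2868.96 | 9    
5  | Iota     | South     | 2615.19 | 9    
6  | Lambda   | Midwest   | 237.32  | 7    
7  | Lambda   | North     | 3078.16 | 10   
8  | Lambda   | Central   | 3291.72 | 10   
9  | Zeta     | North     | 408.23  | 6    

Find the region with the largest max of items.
SELECT region, MAX(items) as val
FROM orders
GROUP BY region
ORDER BY val DESC
LIMIT 1

Result: North with max(items) = 12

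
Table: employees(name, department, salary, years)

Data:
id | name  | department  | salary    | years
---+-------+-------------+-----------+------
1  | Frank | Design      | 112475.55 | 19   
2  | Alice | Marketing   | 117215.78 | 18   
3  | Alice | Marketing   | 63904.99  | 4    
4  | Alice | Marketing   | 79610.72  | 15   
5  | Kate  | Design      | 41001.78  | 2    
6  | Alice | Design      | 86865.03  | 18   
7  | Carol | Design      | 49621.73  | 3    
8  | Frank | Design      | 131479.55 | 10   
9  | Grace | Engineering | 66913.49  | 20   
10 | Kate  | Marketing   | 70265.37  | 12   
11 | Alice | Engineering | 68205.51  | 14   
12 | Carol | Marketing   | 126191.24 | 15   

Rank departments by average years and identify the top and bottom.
SELECT department, AVG(years)
FROM employees
GROUP BY department
ORDER BY AVG(years)

All groups:
  Design: 10.40
  Marketing: 12.80
  Engineering: 17.00

Highest: Engineering (17.00)
Lowest: Design (10.40)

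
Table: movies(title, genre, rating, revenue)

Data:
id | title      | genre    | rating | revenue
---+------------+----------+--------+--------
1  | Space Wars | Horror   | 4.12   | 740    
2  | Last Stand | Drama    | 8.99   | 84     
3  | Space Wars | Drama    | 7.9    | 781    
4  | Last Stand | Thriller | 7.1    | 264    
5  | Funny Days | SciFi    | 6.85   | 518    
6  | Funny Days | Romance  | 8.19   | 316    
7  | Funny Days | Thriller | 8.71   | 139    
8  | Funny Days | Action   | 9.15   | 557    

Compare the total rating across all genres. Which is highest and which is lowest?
SELECT genre, SUM(rating)
FROM movies
GROUP BY genre
ORDER BY SUM(rating)

All groups:
  Horror: 4.12
  SciFi: 6.85
  Romance: 8.19
  Action: 9.15
  Thriller: 15.81
  Drama: 16.89

Highest: Drama (16.89)
Lowest: Horror (4.12)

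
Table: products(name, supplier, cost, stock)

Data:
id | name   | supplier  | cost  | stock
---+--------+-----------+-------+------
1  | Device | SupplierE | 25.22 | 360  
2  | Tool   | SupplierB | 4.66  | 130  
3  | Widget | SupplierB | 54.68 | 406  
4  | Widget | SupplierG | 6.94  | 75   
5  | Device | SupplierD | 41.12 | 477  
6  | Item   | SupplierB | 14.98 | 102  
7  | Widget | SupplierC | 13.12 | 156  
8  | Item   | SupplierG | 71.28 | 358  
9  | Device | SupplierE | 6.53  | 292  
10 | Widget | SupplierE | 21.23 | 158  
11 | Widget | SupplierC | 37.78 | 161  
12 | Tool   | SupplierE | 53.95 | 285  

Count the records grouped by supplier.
SELECT supplier, COUNT(*) as count
FROM products
GROUP BY supplier

Result:
  SupplierB: 3
  SupplierC: 2
  SupplierD: 1
  SupplierE: 4
  SupplierG: 2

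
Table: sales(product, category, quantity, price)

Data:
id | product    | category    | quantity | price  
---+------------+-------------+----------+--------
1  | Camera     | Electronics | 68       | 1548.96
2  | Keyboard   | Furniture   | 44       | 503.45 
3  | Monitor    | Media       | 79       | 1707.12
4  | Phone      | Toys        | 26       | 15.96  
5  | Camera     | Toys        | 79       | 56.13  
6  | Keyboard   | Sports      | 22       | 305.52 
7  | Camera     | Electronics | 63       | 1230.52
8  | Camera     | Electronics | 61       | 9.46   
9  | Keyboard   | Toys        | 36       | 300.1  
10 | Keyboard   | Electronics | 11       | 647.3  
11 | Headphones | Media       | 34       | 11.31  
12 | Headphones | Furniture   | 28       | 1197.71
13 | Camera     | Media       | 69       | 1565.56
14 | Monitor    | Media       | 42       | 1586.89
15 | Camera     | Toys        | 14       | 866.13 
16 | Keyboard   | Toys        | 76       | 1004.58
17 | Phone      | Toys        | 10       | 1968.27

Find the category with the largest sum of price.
SELECT category, SUM(price) as val
FROM sales
GROUP BY category
ORDER BY val DESC
LIMIT 1

Result: Media with sum(price) = 4870.88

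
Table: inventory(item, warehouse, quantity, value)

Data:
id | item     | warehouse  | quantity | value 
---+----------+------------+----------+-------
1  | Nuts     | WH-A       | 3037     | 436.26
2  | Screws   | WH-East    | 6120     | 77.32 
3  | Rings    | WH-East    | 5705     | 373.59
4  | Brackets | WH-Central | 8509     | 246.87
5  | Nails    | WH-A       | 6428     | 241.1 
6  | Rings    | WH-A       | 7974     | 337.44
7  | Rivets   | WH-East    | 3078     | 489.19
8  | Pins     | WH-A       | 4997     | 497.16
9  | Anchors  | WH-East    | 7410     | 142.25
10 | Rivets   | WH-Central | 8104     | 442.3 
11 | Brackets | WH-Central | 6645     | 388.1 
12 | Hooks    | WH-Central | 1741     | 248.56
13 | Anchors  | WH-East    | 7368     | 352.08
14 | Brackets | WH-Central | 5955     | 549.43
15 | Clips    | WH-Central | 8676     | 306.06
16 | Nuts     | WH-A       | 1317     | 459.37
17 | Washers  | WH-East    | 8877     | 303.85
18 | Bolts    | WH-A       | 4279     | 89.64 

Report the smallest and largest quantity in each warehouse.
SELECT warehouse, MIN(quantity), MAX(quantity)
FROM inventory
GROUP BY warehouse

Result:
  WH-A: min=1317, max=7974
  WH-Central: min=1741, max=8676
  WH-East: min=3078, max=8877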